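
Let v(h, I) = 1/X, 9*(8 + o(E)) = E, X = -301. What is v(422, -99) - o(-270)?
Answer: 11437/301 ≈ 37.997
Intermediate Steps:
o(E) = -8 + E/9
v(h, I) = -1/301 (v(h, I) = 1/(-301) = -1/301)
v(422, -99) - o(-270) = -1/301 - (-8 + (⅑)*(-270)) = -1/301 - (-8 - 30) = -1/301 - 1*(-38) = -1/301 + 38 = 11437/301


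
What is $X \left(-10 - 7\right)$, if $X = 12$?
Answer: $-204$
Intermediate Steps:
$X \left(-10 - 7\right) = 12 \left(-10 - 7\right) = 12 \left(-17\right) = -204$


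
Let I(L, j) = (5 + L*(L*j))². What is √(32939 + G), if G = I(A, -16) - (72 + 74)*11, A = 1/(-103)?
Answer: √3529368829214/10609 ≈ 177.08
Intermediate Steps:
A = -1/103 ≈ -0.0097087
I(L, j) = (5 + j*L²)²
G = -177944640045/112550881 (G = (5 - 16*(-1/103)²)² - (72 + 74)*11 = (5 - 16*1/10609)² - 146*11 = (5 - 16/10609)² - 1*1606 = (53029/10609)² - 1606 = 2812074841/112550881 - 1606 = -177944640045/112550881 ≈ -1581.0)
√(32939 + G) = √(32939 - 177944640045/112550881) = √(3529368829214/112550881) = √3529368829214/10609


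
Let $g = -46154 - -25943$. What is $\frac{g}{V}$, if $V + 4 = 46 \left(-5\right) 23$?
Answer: $\frac{20211}{5294} \approx 3.8177$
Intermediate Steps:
$g = -20211$ ($g = -46154 + 25943 = -20211$)
$V = -5294$ ($V = -4 + 46 \left(-5\right) 23 = -4 - 5290 = -5294$)
$\frac{g}{V} = - \frac{20211}{-5294} = \left(-20211\right) \left(- \frac{1}{5294}\right) = \frac{20211}{5294}$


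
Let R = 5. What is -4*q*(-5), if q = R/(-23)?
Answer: -100/23 ≈ -4.3478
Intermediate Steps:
q = -5/23 (q = 5/(-23) = 5*(-1/23) = -5/23 ≈ -0.21739)
-4*q*(-5) = -4*(-5/23)*(-5) = (20/23)*(-5) = -100/23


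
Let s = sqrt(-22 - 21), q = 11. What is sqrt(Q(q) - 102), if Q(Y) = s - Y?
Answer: sqrt(-113 + I*sqrt(43)) ≈ 0.30831 + 10.635*I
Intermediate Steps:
s = I*sqrt(43) (s = sqrt(-43) = I*sqrt(43) ≈ 6.5574*I)
Q(Y) = -Y + I*sqrt(43) (Q(Y) = I*sqrt(43) - Y = -Y + I*sqrt(43))
sqrt(Q(q) - 102) = sqrt((-1*11 + I*sqrt(43)) - 102) = sqrt((-11 + I*sqrt(43)) - 102) = sqrt(-113 + I*sqrt(43))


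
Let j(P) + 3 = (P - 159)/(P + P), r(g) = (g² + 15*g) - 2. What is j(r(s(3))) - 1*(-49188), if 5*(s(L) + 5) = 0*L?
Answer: 5115451/104 ≈ 49187.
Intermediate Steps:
s(L) = -5 (s(L) = -5 + (0*L)/5 = -5 + (⅕)*0 = -5 + 0 = -5)
r(g) = -2 + g² + 15*g
j(P) = -3 + (-159 + P)/(2*P) (j(P) = -3 + (P - 159)/(P + P) = -3 + (-159 + P)/((2*P)) = -3 + (-159 + P)*(1/(2*P)) = -3 + (-159 + P)/(2*P))
j(r(s(3))) - 1*(-49188) = (-159 - 5*(-2 + (-5)² + 15*(-5)))/(2*(-2 + (-5)² + 15*(-5))) - 1*(-49188) = (-159 - 5*(-2 + 25 - 75))/(2*(-2 + 25 - 75)) + 49188 = (½)*(-159 - 5*(-52))/(-52) + 49188 = (½)*(-1/52)*(-159 + 260) + 49188 = (½)*(-1/52)*101 + 49188 = -101/104 + 49188 = 5115451/104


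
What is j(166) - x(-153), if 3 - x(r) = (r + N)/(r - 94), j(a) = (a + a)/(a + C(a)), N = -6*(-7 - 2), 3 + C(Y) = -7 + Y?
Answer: -62360/39767 ≈ -1.5681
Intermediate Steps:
C(Y) = -10 + Y (C(Y) = -3 + (-7 + Y) = -10 + Y)
N = 54 (N = -6*(-9) = 54)
j(a) = 2*a/(-10 + 2*a) (j(a) = (a + a)/(a + (-10 + a)) = (2*a)/(-10 + 2*a) = 2*a/(-10 + 2*a))
x(r) = 3 - (54 + r)/(-94 + r) (x(r) = 3 - (r + 54)/(r - 94) = 3 - (54 + r)/(-94 + r))
j(166) - x(-153) = 166/(-5 + 166) - 2*(-168 - 153)/(-94 - 153) = 166/161 - 2*(-321)/(-247) = 166*(1/161) - 2*(-1)*(-321)/247 = 166/161 - 1*642/247 = 166/161 - 642/247 = -62360/39767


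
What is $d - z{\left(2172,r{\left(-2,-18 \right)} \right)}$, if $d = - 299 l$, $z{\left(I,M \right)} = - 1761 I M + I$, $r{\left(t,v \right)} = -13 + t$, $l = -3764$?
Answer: $-56250116$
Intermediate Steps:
$z{\left(I,M \right)} = I - 1761 I M$ ($z{\left(I,M \right)} = - 1761 I M + I = I - 1761 I M$)
$d = 1125436$ ($d = \left(-299\right) \left(-3764\right) = 1125436$)
$d - z{\left(2172,r{\left(-2,-18 \right)} \right)} = 1125436 - 2172 \left(1 - 1761 \left(-13 - 2\right)\right) = 1125436 - 2172 \left(1 - -26415\right) = 1125436 - 2172 \left(1 + 26415\right) = 1125436 - 2172 \cdot 26416 = 1125436 - 57375552 = -56250116$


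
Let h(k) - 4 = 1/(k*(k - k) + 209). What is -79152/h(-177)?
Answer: -5514256/279 ≈ -19764.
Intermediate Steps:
h(k) = 837/209 (h(k) = 4 + 1/(k*(k - k) + 209) = 4 + 1/(k*0 + 209) = 4 + 1/(0 + 209) = 4 + 1/209 = 837/209)
-79152/h(-177) = -79152/837/209 = -79152*209/837 = -5514256/279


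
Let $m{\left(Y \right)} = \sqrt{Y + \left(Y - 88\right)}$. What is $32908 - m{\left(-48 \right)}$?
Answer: $32908 - 2 i \sqrt{46} \approx 32908.0 - 13.565 i$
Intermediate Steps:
$m{\left(Y \right)} = \sqrt{-88 + 2 Y}$ ($m{\left(Y \right)} = \sqrt{Y + \left(-88 + Y\right)} = \sqrt{-88 + 2 Y}$)
$32908 - m{\left(-48 \right)} = 32908 - \sqrt{-88 + 2 \left(-48\right)} = 32908 - \sqrt{-88 - 96} = 32908 - \sqrt{-184} = 32908 - 2 i \sqrt{46}$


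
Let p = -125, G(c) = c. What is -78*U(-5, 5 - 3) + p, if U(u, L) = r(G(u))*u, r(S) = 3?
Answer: 1045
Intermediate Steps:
U(u, L) = 3*u
-78*U(-5, 5 - 3) + p = -234*(-5) - 125 = -78*(-15) - 125 = 1170 - 125 = 1045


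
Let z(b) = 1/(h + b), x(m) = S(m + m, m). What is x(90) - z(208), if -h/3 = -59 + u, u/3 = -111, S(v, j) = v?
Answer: 249119/1384 ≈ 180.00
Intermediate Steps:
u = -333 (u = 3*(-111) = -333)
x(m) = 2*m (x(m) = m + m = 2*m)
h = 1176 (h = -3*(-59 - 333) = -3*(-392) = 1176)
z(b) = 1/(1176 + b)
x(90) - z(208) = 2*90 - 1/(1176 + 208) = 180 - 1/1384 = 249119/1384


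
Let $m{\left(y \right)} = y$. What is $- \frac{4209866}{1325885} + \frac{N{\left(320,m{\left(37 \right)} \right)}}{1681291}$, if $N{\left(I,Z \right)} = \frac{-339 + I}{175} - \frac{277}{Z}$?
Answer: $- \frac{9166035753897276}{2886812080207825} \approx -3.1751$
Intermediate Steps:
$N{\left(I,Z \right)} = - \frac{339}{175} - \frac{277}{Z} + \frac{I}{175}$ ($N{\left(I,Z \right)} = \left(-339 + I\right) \frac{1}{175} - \frac{277}{Z} = \left(- \frac{339}{175} + \frac{I}{175}\right) - \frac{277}{Z} = - \frac{339}{175} - \frac{277}{Z} + \frac{I}{175}$)
$- \frac{4209866}{1325885} + \frac{N{\left(320,m{\left(37 \right)} \right)}}{1681291} = - \frac{4209866}{1325885} + \frac{\frac{1}{175} \cdot \frac{1}{37} \left(-48475 + 37 \left(-339 + 320\right)\right)}{1681291} = \left(-4209866\right) \frac{1}{1325885} + \frac{1}{175} \cdot \frac{1}{37} \left(-48475 + 37 \left(-19\right)\right) \frac{1}{1681291} = - \frac{4209866}{1325885} + \frac{1}{175} \cdot \frac{1}{37} \left(-48475 - 703\right) \frac{1}{1681291} = - \frac{4209866}{1325885} + \frac{1}{175} \cdot \frac{1}{37} \left(-49178\right) \frac{1}{1681291} = - \frac{4209866}{1325885} - \frac{49178}{10886359225} = - \frac{9166035753897276}{2886812080207825}$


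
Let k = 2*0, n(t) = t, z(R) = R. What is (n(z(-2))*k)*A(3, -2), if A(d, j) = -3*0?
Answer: 0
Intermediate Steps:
A(d, j) = 0
k = 0
(n(z(-2))*k)*A(3, -2) = -2*0*0 = 0*0 = 0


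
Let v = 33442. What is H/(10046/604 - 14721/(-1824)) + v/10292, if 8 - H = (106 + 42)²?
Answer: -10306710748099/11670865554 ≈ -883.11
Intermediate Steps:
H = -21896 (H = 8 - (106 + 42)² = 8 - 1*148² = 8 - 1*21904 = 8 - 21904 = -21896)
H/(10046/604 - 14721/(-1824)) + v/10292 = -21896/(10046/604 - 14721/(-1824)) + 33442/10292 = -21896/(10046*(1/604) - 14721*(-1/1824)) + 33442*(1/10292) = -21896/(5023/302 + 4907/608) + 16721/5146 = -21896/2267949/91808 + 16721/5146 = -21896*91808/2267949 + 16721/5146 = -2010227968/2267949 + 16721/5146 = -10306710748099/11670865554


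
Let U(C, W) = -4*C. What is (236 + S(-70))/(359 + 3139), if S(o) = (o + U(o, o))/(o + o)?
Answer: 469/6996 ≈ 0.067038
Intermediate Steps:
S(o) = -3/2 (S(o) = (o - 4*o)/(o + o) = (-3*o)/((2*o)) = (-3*o)*(1/(2*o)) = -3/2)
(236 + S(-70))/(359 + 3139) = (236 - 3/2)/(359 + 3139) = (469/2)/3498 = (469/2)*(1/3498) = 469/6996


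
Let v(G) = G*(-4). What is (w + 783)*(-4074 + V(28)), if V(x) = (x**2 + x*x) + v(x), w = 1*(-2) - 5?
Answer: -2031568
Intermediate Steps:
v(G) = -4*G
w = -7 (w = -2 - 5 = -7)
V(x) = -4*x + 2*x**2 (V(x) = (x**2 + x*x) - 4*x = (x**2 + x**2) - 4*x = 2*x**2 - 4*x = -4*x + 2*x**2)
(w + 783)*(-4074 + V(28)) = (-7 + 783)*(-4074 + 2*28*(-2 + 28)) = 776*(-4074 + 2*28*26) = 776*(-4074 + 1456) = 776*(-2618) = -2031568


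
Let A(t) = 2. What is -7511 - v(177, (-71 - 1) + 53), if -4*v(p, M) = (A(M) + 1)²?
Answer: -30035/4 ≈ -7508.8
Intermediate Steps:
v(p, M) = -9/4 (v(p, M) = -(2 + 1)²/4 = -¼*3² = -¼*9 = -9/4)
-7511 - v(177, (-71 - 1) + 53) = -7511 - 1*(-9/4) = -7511 + 9/4 = -30035/4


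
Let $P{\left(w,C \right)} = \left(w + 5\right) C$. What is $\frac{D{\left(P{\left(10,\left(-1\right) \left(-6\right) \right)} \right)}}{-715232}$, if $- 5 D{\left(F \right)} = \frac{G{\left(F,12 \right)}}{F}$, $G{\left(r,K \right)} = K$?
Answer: $\frac{1}{26821200} \approx 3.7284 \cdot 10^{-8}$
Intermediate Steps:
$P{\left(w,C \right)} = C \left(5 + w\right)$ ($P{\left(w,C \right)} = \left(5 + w\right) C = C \left(5 + w\right)$)
$D{\left(F \right)} = - \frac{12}{5 F}$ ($D{\left(F \right)} = - \frac{12 \frac{1}{F}}{5} = - \frac{12}{5 F}$)
$\frac{D{\left(P{\left(10,\left(-1\right) \left(-6\right) \right)} \right)}}{-715232} = \frac{\left(- \frac{12}{5}\right) \frac{1}{\left(-1\right) \left(-6\right) \left(5 + 10\right)}}{-715232} = - \frac{12}{5 \cdot 6 \cdot 15} \left(- \frac{1}{715232}\right) = - \frac{12}{5 \cdot 90} \left(- \frac{1}{715232}\right) = \left(- \frac{12}{5}\right) \frac{1}{90} \left(- \frac{1}{715232}\right) = \left(- \frac{2}{75}\right) \left(- \frac{1}{715232}\right) = \frac{1}{26821200}$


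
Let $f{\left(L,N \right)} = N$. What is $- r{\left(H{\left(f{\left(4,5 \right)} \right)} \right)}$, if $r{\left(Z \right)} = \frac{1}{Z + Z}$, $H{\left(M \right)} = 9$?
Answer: $- \frac{1}{18} \approx -0.055556$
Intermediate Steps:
$r{\left(Z \right)} = \frac{1}{2 Z}$
$- r{\left(H{\left(f{\left(4,5 \right)} \right)} \right)} = - \frac{1}{2 \cdot 9} = \left(-1\right) \frac{1}{18} = - \frac{1}{18}$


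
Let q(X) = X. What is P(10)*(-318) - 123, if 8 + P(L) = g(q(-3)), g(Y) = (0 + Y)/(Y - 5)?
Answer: 9207/4 ≈ 2301.8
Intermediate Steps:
g(Y) = Y/(-5 + Y)
P(L) = -61/8 (P(L) = -8 - 3/(-5 - 3) = -8 - 3/(-8) = -8 - 3*(-1/8) = -8 + 3/8 = -61/8)
P(10)*(-318) - 123 = -61/8*(-318) - 123 = 9699/4 - 123 = 9207/4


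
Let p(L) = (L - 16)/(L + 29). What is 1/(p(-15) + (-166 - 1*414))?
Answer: -14/8151 ≈ -0.0017176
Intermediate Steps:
p(L) = (-16 + L)/(29 + L)
1/(p(-15) + (-166 - 1*414)) = 1/((-16 - 15)/(29 - 15) + (-166 - 1*414)) = 1/(-31/14 + (-166 - 414)) = 1/((1/14)*(-31) - 580) = 1/(-31/14 - 580) = 1/(-8151/14) = -14/8151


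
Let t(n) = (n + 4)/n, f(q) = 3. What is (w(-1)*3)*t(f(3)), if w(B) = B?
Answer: -7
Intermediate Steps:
t(n) = (4 + n)/n
(w(-1)*3)*t(f(3)) = (-1*3)*((4 + 3)/3) = -7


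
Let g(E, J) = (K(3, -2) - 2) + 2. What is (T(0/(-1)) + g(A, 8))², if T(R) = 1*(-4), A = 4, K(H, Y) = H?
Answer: 1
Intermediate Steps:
T(R) = -4
g(E, J) = 3 (g(E, J) = (3 - 2) + 2 = 1 + 2 = 3)
(T(0/(-1)) + g(A, 8))² = (-4 + 3)² = (-1)² = 1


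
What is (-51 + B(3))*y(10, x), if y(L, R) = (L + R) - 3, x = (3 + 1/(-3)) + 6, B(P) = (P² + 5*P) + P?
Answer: -376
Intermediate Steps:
B(P) = P² + 6*P
x = 26/3 (x = (3 + 1*(-⅓)) + 6 = (3 - ⅓) + 6 = 8/3 + 6 = 26/3 ≈ 8.6667)
y(L, R) = -3 + L + R
(-51 + B(3))*y(10, x) = (-51 + 3*(6 + 3))*(-3 + 10 + 26/3) = (-51 + 3*9)*(47/3) = (-51 + 27)*(47/3) = -24*47/3 = -376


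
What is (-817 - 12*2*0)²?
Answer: 667489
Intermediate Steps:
(-817 - 12*2*0)² = (-817 - 2*12*0)² = (-817 - 24*0)² = (-817 + 0)² = (-817)² = 667489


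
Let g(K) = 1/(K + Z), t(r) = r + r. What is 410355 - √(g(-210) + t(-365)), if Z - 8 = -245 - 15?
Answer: 410355 - I*√155814582/462 ≈ 4.1036e+5 - 27.019*I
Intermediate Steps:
Z = -252 (Z = 8 + (-245 - 15) = 8 - 260 = -252)
t(r) = 2*r
g(K) = 1/(-252 + K) (g(K) = 1/(K - 252) = 1/(-252 + K))
410355 - √(g(-210) + t(-365)) = 410355 - √(1/(-252 - 210) + 2*(-365)) = 410355 - √(1/(-462) - 730) = 410355 - √(-1/462 - 730) = 410355 - √(-337261/462) = 410355 - I*√155814582/462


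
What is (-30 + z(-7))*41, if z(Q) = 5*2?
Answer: -820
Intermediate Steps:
z(Q) = 10
(-30 + z(-7))*41 = (-30 + 10)*41 = -20*41 = -820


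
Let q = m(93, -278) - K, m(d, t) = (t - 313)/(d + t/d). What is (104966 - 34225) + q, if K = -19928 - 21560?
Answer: 939413996/8371 ≈ 1.1222e+5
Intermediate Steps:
K = -41488
m(d, t) = (-313 + t)/(d + t/d)
q = 347241085/8371 (q = 93*(-313 - 278)/(-278 + 93²) - 1*(-41488) = 93*(-591)/(-278 + 8649) + 41488 = 93*(-591)/8371 + 41488 = 93*(1/8371)*(-591) + 41488 = -54963/8371 + 41488 = 347241085/8371 ≈ 41481.)
(104966 - 34225) + q = (104966 - 34225) + 347241085/8371 = 70741 + 347241085/8371 = 939413996/8371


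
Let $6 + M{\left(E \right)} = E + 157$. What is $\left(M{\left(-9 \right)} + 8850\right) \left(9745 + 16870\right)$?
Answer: $239322080$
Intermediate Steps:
$M{\left(E \right)} = 151 + E$ ($M{\left(E \right)} = -6 + \left(E + 157\right) = -6 + \left(157 + E\right) = 151 + E$)
$\left(M{\left(-9 \right)} + 8850\right) \left(9745 + 16870\right) = \left(\left(151 - 9\right) + 8850\right) \left(9745 + 16870\right) = \left(142 + 8850\right) 26615 = 8992 \cdot 26615 = 239322080$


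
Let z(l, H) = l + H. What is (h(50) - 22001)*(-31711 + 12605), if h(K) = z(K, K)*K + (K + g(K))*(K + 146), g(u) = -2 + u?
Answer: -42166942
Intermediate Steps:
z(l, H) = H + l
h(K) = 2*K² + (-2 + 2*K)*(146 + K) (h(K) = (K + K)*K + (K + (-2 + K))*(K + 146) = (2*K)*K + (-2 + 2*K)*(146 + K) = 2*K² + (-2 + 2*K)*(146 + K))
(h(50) - 22001)*(-31711 + 12605) = ((-292 + 4*50² + 290*50) - 22001)*(-31711 + 12605) = ((-292 + 4*2500 + 14500) - 22001)*(-19106) = ((-292 + 10000 + 14500) - 22001)*(-19106) = (24208 - 22001)*(-19106) = 2207*(-19106) = -42166942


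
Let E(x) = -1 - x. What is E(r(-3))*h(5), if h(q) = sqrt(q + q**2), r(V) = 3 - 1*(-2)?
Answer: -6*sqrt(30) ≈ -32.863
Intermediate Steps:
r(V) = 5 (r(V) = 3 + 2 = 5)
E(r(-3))*h(5) = (-1 - 1*5)*sqrt(5*(1 + 5)) = (-1 - 5)*sqrt(5*6) = -6*sqrt(30)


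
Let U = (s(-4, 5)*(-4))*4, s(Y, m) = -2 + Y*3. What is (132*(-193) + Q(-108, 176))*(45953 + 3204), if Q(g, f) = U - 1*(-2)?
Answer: -1241214250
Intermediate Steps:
s(Y, m) = -2 + 3*Y
U = 224 (U = ((-2 + 3*(-4))*(-4))*4 = ((-2 - 12)*(-4))*4 = -14*(-4)*4 = 56*4 = 224)
Q(g, f) = 226 (Q(g, f) = 224 - 1*(-2) = 224 + 2 = 226)
(132*(-193) + Q(-108, 176))*(45953 + 3204) = (132*(-193) + 226)*(45953 + 3204) = (-25476 + 226)*49157 = -25250*49157 = -1241214250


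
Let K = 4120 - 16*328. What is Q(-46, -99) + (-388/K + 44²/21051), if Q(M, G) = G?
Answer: -195037973/1978794 ≈ -98.564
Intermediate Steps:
K = -1128 (K = 4120 - 1*5248 = 4120 - 5248 = -1128)
Q(-46, -99) + (-388/K + 44²/21051) = -99 + (-388/(-1128) + 44²/21051) = -99 + (-388*(-1/1128) + 1936*(1/21051)) = -99 + (97/282 + 1936/21051) = -99 + 862633/1978794 = -195037973/1978794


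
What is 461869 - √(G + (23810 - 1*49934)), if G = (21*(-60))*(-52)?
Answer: 461869 - 14*√201 ≈ 4.6167e+5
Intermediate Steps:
G = 65520 (G = -1260*(-52) = 65520)
461869 - √(G + (23810 - 1*49934)) = 461869 - √(65520 + (23810 - 1*49934)) = 461869 - √(65520 + (23810 - 49934)) = 461869 - √(65520 - 26124) = 461869 - √39396 = 461869 - 14*√201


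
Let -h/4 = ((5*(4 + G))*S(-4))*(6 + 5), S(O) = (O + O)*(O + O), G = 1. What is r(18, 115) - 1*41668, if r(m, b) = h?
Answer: -112068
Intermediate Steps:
S(O) = 4*O² (S(O) = (2*O)*(2*O) = 4*O²)
h = -70400 (h = -4*(5*(4 + 1))*(4*(-4)²)*(6 + 5) = -4*(5*5)*(4*16)*11 = -4*25*64*11 = -6400*11 = -4*17600 = -70400)
r(m, b) = -70400
r(18, 115) - 1*41668 = -70400 - 1*41668 = -70400 - 41668 = -112068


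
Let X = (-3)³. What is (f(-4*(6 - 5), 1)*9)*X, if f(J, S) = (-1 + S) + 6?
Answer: -1458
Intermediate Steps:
f(J, S) = 5 + S
X = -27
(f(-4*(6 - 5), 1)*9)*X = ((5 + 1)*9)*(-27) = (6*9)*(-27) = 54*(-27) = -1458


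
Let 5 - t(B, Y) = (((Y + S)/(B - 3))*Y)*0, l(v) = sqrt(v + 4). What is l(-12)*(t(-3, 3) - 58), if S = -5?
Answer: -106*I*sqrt(2) ≈ -149.91*I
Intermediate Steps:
l(v) = sqrt(4 + v)
t(B, Y) = 5 (t(B, Y) = 5 - ((Y - 5)/(B - 3))*Y*0 = 5 - ((-5 + Y)/(-3 + B))*Y*0 = 5 - Y*(-5 + Y)/(-3 + B)*0 = 5 - 1*0 = 5 + 0 = 5)
l(-12)*(t(-3, 3) - 58) = sqrt(4 - 12)*(5 - 58) = sqrt(-8)*(-53) = (2*I*sqrt(2))*(-53) = -106*I*sqrt(2)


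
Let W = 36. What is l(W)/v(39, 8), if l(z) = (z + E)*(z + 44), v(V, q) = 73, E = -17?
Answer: 1520/73 ≈ 20.822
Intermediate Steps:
l(z) = (-17 + z)*(44 + z) (l(z) = (z - 17)*(z + 44) = (-17 + z)*(44 + z))
l(W)/v(39, 8) = (-748 + 36² + 27*36)/73 = (-748 + 1296 + 972)*(1/73) = 1520*(1/73) = 1520/73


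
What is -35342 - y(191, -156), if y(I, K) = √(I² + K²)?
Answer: -35342 - √60817 ≈ -35589.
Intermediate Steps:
-35342 - y(191, -156) = -35342 - √(191² + (-156)²) = -35342 - √(36481 + 24336) = -35342 - √60817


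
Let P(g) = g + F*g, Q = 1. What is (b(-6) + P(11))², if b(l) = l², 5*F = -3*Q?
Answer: 40804/25 ≈ 1632.2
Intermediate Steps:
F = -⅗ (F = (-3*1)/5 = (⅕)*(-3) = -⅗ ≈ -0.60000)
P(g) = 2*g/5 (P(g) = g - 3*g/5 = 2*g/5)
(b(-6) + P(11))² = ((-6)² + (⅖)*11)² = (36 + 22/5)² = (202/5)² = 40804/25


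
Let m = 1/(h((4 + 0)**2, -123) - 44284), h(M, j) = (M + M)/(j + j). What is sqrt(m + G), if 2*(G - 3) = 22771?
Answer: 5*sqrt(3516005907479)/87854 ≈ 106.72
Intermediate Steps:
G = 22777/2 (G = 3 + (1/2)*22771 = 3 + 22771/2 = 22777/2 ≈ 11389.)
h(M, j) = M/j (h(M, j) = (2*M)/((2*j)) = (2*M)*(1/(2*j)) = M/j)
m = -123/5446948 (m = 1/((4 + 0)**2/(-123) - 44284) = 1/(4**2*(-1/123) - 44284) = 1/(16*(-1/123) - 44284) = 1/(-16/123 - 44284) = 1/(-5446948/123) = -123/5446948 ≈ -2.2581e-5)
sqrt(m + G) = sqrt(-123/5446948 + 22777/2) = sqrt(62032567175/5446948) = 5*sqrt(3516005907479)/87854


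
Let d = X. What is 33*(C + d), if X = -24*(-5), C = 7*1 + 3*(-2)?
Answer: 3993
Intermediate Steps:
C = 1 (C = 7 - 6 = 1)
X = 120
d = 120
33*(C + d) = 33*(1 + 120) = 33*121 = 3993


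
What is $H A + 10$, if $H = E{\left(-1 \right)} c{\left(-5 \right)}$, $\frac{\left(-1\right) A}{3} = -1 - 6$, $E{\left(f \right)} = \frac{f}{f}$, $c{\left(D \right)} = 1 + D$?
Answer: $-74$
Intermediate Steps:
$E{\left(f \right)} = 1$
$A = 21$ ($A = - 3 \left(-1 - 6\right) = \left(-3\right) \left(-7\right) = 21$)
$H = -4$ ($H = 1 \left(1 - 5\right) = 1 \left(-4\right) = -4$)
$H A + 10 = \left(-4\right) 21 + 10 = -84 + 10 = -74$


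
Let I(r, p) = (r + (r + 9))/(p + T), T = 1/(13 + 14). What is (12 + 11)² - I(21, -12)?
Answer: 10132/19 ≈ 533.26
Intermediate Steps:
T = 1/27 ≈ 0.037037
I(r, p) = (9 + 2*r)/(1/27 + p) (I(r, p) = (r + (r + 9))/(p + 1/27) = (r + (9 + r))/(1/27 + p) = (9 + 2*r)/(1/27 + p))
(12 + 11)² - I(21, -12) = (12 + 11)² - 27*(9 + 2*21)/(1 + 27*(-12)) = 23² - 27*(9 + 42)/(1 - 324) = 529 - 27*51/(-323) = 529 - 27*(-1)*51/323 = 529 - 1*(-81/19) = 529 + 81/19 = 10132/19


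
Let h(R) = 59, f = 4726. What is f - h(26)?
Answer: 4667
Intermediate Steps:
f - h(26) = 4726 - 1*59 = 4726 - 59 = 4667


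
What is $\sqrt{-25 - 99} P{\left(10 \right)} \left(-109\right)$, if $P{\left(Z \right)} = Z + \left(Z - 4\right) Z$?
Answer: $- 15260 i \sqrt{31} \approx - 84964.0 i$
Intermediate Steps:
$P{\left(Z \right)} = Z + Z \left(-4 + Z\right)$ ($P{\left(Z \right)} = Z + \left(Z - 4\right) Z = Z + \left(-4 + Z\right) Z = Z + Z \left(-4 + Z\right)$)
$\sqrt{-25 - 99} P{\left(10 \right)} \left(-109\right) = \sqrt{-25 - 99} \cdot 10 \left(-3 + 10\right) \left(-109\right) = \sqrt{-124} \cdot 10 \cdot 7 \left(-109\right) = 2 i \sqrt{31} \cdot 70 \left(-109\right) = 140 i \sqrt{31} \left(-109\right) = - 15260 i \sqrt{31}$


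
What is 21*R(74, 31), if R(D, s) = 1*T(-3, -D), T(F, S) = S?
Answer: -1554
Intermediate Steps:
R(D, s) = -D (R(D, s) = 1*(-D) = -D)
21*R(74, 31) = 21*(-1*74) = 21*(-74) = -1554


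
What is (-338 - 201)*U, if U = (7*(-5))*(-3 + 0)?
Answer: -56595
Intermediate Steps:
U = 105 (U = -35*(-3) = 105)
(-338 - 201)*U = (-338 - 201)*105 = -539*105 = -56595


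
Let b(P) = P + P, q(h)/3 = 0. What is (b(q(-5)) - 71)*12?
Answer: -852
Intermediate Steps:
q(h) = 0 (q(h) = 3*0 = 0)
b(P) = 2*P
(b(q(-5)) - 71)*12 = (2*0 - 71)*12 = (0 - 71)*12 = -71*12 = -852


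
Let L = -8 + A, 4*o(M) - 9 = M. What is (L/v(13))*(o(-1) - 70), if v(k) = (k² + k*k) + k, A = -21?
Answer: 1972/351 ≈ 5.6182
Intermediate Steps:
o(M) = 9/4 + M/4
L = -29 (L = -8 - 21 = -29)
v(k) = k + 2*k² (v(k) = (k² + k²) + k = 2*k² + k = k + 2*k²)
(L/v(13))*(o(-1) - 70) = (-29*1/(13*(1 + 2*13)))*((9/4 + (¼)*(-1)) - 70) = (-29*1/(13*(1 + 26)))*((9/4 - ¼) - 70) = (-29/(13*27))*(2 - 70) = -29/351*(-68) = 1972/351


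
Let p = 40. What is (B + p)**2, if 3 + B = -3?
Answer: 1156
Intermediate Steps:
B = -6 (B = -3 - 3 = -6)
(B + p)**2 = (-6 + 40)**2 = 34**2 = 1156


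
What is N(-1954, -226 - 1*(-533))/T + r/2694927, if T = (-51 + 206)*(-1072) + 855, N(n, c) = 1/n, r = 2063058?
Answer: 222126684383729/290159169904730 ≈ 0.76553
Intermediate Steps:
T = -165305 (T = 155*(-1072) + 855 = -166160 + 855 = -165305)
N(-1954, -226 - 1*(-533))/T + r/2694927 = 1/(-1954*(-165305)) + 2063058/2694927 = -1/1954*(-1/165305) + 2063058*(1/2694927) = 1/323005970 + 687686/898309 = 222126684383729/290159169904730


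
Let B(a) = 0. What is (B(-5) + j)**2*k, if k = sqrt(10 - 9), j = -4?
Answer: 16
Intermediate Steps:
k = 1 (k = sqrt(1) = 1)
(B(-5) + j)**2*k = (0 - 4)**2*1 = (-4)**2*1 = 16*1 = 16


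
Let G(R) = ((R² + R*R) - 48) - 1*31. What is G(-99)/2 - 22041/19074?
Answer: 31028135/3179 ≈ 9760.3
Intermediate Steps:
G(R) = -79 + 2*R² (G(R) = ((R² + R²) - 48) - 31 = (2*R² - 48) - 31 = (-48 + 2*R²) - 31 = -79 + 2*R²)
G(-99)/2 - 22041/19074 = (-79 + 2*(-99)²)/2 - 22041/19074 = (-79 + 2*9801)*(½) - 22041*1/19074 = (-79 + 19602)*(½) - 7347/6358 = 19523*(½) - 7347/6358 = 19523/2 - 7347/6358 = 31028135/3179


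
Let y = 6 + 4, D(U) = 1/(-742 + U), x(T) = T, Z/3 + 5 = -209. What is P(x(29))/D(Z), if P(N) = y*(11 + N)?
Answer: -553600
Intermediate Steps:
Z = -642 (Z = -15 + 3*(-209) = -15 - 627 = -642)
y = 10
P(N) = 110 + 10*N (P(N) = 10*(11 + N) = 110 + 10*N)
P(x(29))/D(Z) = (110 + 10*29)/(1/(-742 - 642)) = (110 + 290)/(1/(-1384)) = 400/(-1/1384) = 400*(-1384) = -553600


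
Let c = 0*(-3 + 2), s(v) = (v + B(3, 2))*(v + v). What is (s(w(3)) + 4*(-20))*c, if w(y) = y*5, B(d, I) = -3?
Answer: 0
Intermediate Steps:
w(y) = 5*y
s(v) = 2*v*(-3 + v) (s(v) = (v - 3)*(v + v) = (-3 + v)*(2*v) = 2*v*(-3 + v))
c = 0 (c = 0*(-1) = 0)
(s(w(3)) + 4*(-20))*c = (2*(5*3)*(-3 + 5*3) + 4*(-20))*0 = (2*15*(-3 + 15) - 80)*0 = (2*15*12 - 80)*0 = (360 - 80)*0 = 280*0 = 0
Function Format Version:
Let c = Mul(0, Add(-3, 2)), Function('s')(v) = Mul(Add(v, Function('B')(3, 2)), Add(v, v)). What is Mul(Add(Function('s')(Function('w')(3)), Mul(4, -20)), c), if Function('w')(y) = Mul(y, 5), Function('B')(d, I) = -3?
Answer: 0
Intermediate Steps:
Function('w')(y) = Mul(5, y)
Function('s')(v) = Mul(2, v, Add(-3, v)) (Function('s')(v) = Mul(Add(v, -3), Add(v, v)) = Mul(Add(-3, v), Mul(2, v)) = Mul(2, v, Add(-3, v)))
c = 0 (c = Mul(0, -1) = 0)
Mul(Add(Function('s')(Function('w')(3)), Mul(4, -20)), c) = Mul(Add(Mul(2, Mul(5, 3), Add(-3, Mul(5, 3))), Mul(4, -20)), 0) = Mul(Add(Mul(2, 15, Add(-3, 15)), -80), 0) = Mul(Add(Mul(2, 15, 12), -80), 0) = Mul(Add(360, -80), 0) = Mul(280, 0) = 0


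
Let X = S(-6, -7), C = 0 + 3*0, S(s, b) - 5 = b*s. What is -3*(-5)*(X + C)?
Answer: 705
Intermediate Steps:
S(s, b) = 5 + b*s
C = 0 (C = 0 + 0 = 0)
X = 47 (X = 5 - 7*(-6) = 5 + 42 = 47)
-3*(-5)*(X + C) = -3*(-5)*(47 + 0) = -(-15)*47 = -1*(-705) = 705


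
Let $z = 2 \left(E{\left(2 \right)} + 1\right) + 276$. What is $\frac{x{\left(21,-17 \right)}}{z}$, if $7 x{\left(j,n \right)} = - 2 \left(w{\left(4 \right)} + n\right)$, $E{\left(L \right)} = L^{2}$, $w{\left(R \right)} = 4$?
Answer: $\frac{1}{77} \approx 0.012987$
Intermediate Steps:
$x{\left(j,n \right)} = - \frac{8}{7} - \frac{2 n}{7}$ ($x{\left(j,n \right)} = \frac{\left(-2\right) \left(4 + n\right)}{7} = \frac{-8 - 2 n}{7} = - \frac{8}{7} - \frac{2 n}{7}$)
$z = 286$ ($z = 2 \left(2^{2} + 1\right) + 276 = 2 \left(4 + 1\right) + 276 = 2 \cdot 5 + 276 = 10 + 276 = 286$)
$\frac{x{\left(21,-17 \right)}}{z} = \frac{- \frac{8}{7} - - \frac{34}{7}}{286} = \left(- \frac{8}{7} + \frac{34}{7}\right) \frac{1}{286} = \frac{26}{7} \cdot \frac{1}{286} = \frac{1}{77}$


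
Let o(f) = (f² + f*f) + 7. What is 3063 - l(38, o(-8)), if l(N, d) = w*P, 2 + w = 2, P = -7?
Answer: 3063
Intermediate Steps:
w = 0 (w = -2 + 2 = 0)
o(f) = 7 + 2*f² (o(f) = (f² + f²) + 7 = 2*f² + 7 = 7 + 2*f²)
l(N, d) = 0 (l(N, d) = 0*(-7) = 0)
3063 - l(38, o(-8)) = 3063 - 1*0 = 3063 + 0 = 3063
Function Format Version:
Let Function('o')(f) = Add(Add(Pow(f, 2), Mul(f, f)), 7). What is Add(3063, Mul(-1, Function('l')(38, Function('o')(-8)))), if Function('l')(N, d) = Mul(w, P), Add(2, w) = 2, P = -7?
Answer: 3063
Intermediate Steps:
w = 0 (w = Add(-2, 2) = 0)
Function('o')(f) = Add(7, Mul(2, Pow(f, 2))) (Function('o')(f) = Add(Add(Pow(f, 2), Pow(f, 2)), 7) = Add(Mul(2, Pow(f, 2)), 7) = Add(7, Mul(2, Pow(f, 2))))
Function('l')(N, d) = 0 (Function('l')(N, d) = Mul(0, -7) = 0)
Add(3063, Mul(-1, Function('l')(38, Function('o')(-8)))) = Add(3063, Mul(-1, 0)) = Add(3063, 0) = 3063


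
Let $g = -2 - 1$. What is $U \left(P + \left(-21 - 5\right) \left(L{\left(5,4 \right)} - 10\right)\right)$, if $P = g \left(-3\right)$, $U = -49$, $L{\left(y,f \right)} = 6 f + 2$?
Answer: $19943$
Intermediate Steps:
$L{\left(y,f \right)} = 2 + 6 f$
$g = -3$ ($g = -2 - 1 = -3$)
$P = 9$ ($P = \left(-3\right) \left(-3\right) = 9$)
$U \left(P + \left(-21 - 5\right) \left(L{\left(5,4 \right)} - 10\right)\right) = - 49 \left(9 + \left(-21 - 5\right) \left(\left(2 + 6 \cdot 4\right) - 10\right)\right) = - 49 \left(9 - 26 \left(\left(2 + 24\right) - 10\right)\right) = - 49 \left(9 - 26 \left(26 - 10\right)\right) = - 49 \left(9 - 416\right) = \left(-49\right) \left(-407\right) = 19943$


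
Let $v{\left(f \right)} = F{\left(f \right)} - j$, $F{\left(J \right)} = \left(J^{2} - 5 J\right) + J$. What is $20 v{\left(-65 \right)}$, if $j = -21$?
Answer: $90120$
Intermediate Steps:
$F{\left(J \right)} = J^{2} - 4 J$
$v{\left(f \right)} = 21 + f \left(-4 + f\right)$ ($v{\left(f \right)} = f \left(-4 + f\right) - -21 = f \left(-4 + f\right) + 21 = 21 + f \left(-4 + f\right)$)
$20 v{\left(-65 \right)} = 20 \left(21 - 65 \left(-4 - 65\right)\right) = 20 \left(21 - -4485\right) = 20 \left(21 + 4485\right) = 20 \cdot 4506 = 90120$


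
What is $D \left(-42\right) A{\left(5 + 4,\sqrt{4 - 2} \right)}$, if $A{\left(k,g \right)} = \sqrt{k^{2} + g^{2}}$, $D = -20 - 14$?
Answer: $1428 \sqrt{83} \approx 13010.0$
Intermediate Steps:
$D = -34$
$A{\left(k,g \right)} = \sqrt{g^{2} + k^{2}}$
$D \left(-42\right) A{\left(5 + 4,\sqrt{4 - 2} \right)} = \left(-34\right) \left(-42\right) \sqrt{\left(\sqrt{4 - 2}\right)^{2} + \left(5 + 4\right)^{2}} = 1428 \sqrt{\left(\sqrt{2}\right)^{2} + 9^{2}} = 1428 \sqrt{2 + 81} = 1428 \sqrt{83}$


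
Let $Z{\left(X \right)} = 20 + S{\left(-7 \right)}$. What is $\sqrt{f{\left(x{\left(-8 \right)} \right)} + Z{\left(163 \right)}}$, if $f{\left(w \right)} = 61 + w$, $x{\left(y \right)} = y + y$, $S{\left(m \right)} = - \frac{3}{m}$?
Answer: $\frac{\sqrt{3206}}{7} \approx 8.0888$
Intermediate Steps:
$x{\left(y \right)} = 2 y$
$Z{\left(X \right)} = \frac{143}{7}$ ($Z{\left(X \right)} = 20 - \frac{3}{-7} = 20 - - \frac{3}{7} = 20 + \frac{3}{7} = \frac{143}{7}$)
$\sqrt{f{\left(x{\left(-8 \right)} \right)} + Z{\left(163 \right)}} = \sqrt{\left(61 + 2 \left(-8\right)\right) + \frac{143}{7}} = \sqrt{\left(61 - 16\right) + \frac{143}{7}} = \sqrt{45 + \frac{143}{7}} = \sqrt{\frac{458}{7}} = \frac{\sqrt{3206}}{7}$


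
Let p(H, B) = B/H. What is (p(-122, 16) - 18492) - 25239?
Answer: -2667599/61 ≈ -43731.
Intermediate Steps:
(p(-122, 16) - 18492) - 25239 = (16/(-122) - 18492) - 25239 = (16*(-1/122) - 18492) - 25239 = (-8/61 - 18492) - 25239 = -1128020/61 - 25239 = -2667599/61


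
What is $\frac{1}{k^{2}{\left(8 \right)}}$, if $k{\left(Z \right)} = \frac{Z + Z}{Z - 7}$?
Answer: $\frac{1}{256} \approx 0.0039063$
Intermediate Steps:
$k{\left(Z \right)} = \frac{2 Z}{-7 + Z}$
$\frac{1}{k^{2}{\left(8 \right)}} = \frac{1}{\left(2 \cdot 8 \frac{1}{-7 + 8}\right)^{2}} = \frac{1}{\left(2 \cdot 8 \cdot 1^{-1}\right)^{2}} = \frac{1}{\left(2 \cdot 8 \cdot 1\right)^{2}} = \frac{1}{16^{2}} = \frac{1}{256}$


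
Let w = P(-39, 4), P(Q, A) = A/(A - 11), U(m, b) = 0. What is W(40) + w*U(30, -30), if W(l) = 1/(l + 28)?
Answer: 1/68 ≈ 0.014706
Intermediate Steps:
W(l) = 1/(28 + l)
P(Q, A) = A/(-11 + A)
w = -4/7 (w = 4/(-11 + 4) = 4/(-7) = 4*(-⅐) = -4/7 ≈ -0.57143)
W(40) + w*U(30, -30) = 1/(28 + 40) - 4/7*0 = 1/68 + 0 = 1/68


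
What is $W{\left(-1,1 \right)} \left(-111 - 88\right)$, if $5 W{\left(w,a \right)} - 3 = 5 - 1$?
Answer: $- \frac{1393}{5} \approx -278.6$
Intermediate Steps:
$W{\left(w,a \right)} = \frac{7}{5}$ ($W{\left(w,a \right)} = \frac{3}{5} + \frac{5 - 1}{5} = \frac{3}{5} + \frac{1}{5} \cdot 4 = \frac{3}{5} + \frac{4}{5} = \frac{7}{5}$)
$W{\left(-1,1 \right)} \left(-111 - 88\right) = \frac{7 \left(-111 - 88\right)}{5} = \frac{7}{5} \left(-199\right) = - \frac{1393}{5}$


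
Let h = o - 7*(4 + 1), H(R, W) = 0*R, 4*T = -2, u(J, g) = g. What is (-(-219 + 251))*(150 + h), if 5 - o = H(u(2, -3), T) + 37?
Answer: -2656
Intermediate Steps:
T = -½ (T = (¼)*(-2) = -½ ≈ -0.50000)
H(R, W) = 0
o = -32 (o = 5 - (0 + 37) = 5 - 1*37 = 5 - 37 = -32)
h = -67 (h = -32 - 7*(4 + 1) = -32 - 7*5 = -32 - 1*35 = -32 - 35 = -67)
(-(-219 + 251))*(150 + h) = (-(-219 + 251))*(150 - 67) = -1*32*83 = -32*83 = -2656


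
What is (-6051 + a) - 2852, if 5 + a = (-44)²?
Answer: -6972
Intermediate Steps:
a = 1931 (a = -5 + (-44)² = -5 + 1936 = 1931)
(-6051 + a) - 2852 = (-6051 + 1931) - 2852 = -4120 - 2852 = -6972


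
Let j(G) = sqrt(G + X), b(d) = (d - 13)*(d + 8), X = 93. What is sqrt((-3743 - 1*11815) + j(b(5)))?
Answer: sqrt(-15558 + I*sqrt(11)) ≈ 0.013 + 124.73*I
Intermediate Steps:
b(d) = (-13 + d)*(8 + d)
j(G) = sqrt(93 + G) (j(G) = sqrt(G + 93) = sqrt(93 + G))
sqrt((-3743 - 1*11815) + j(b(5))) = sqrt((-3743 - 1*11815) + sqrt(93 + (-104 + 5**2 - 5*5))) = sqrt((-3743 - 11815) + sqrt(93 + (-104 + 25 - 25))) = sqrt(-15558 + sqrt(93 - 104)) = sqrt(-15558 + sqrt(-11)) = sqrt(-15558 + I*sqrt(11))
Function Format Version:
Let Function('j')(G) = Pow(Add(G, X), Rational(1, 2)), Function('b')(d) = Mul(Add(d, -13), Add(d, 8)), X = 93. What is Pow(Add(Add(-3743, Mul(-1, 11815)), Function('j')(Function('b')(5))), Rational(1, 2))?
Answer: Pow(Add(-15558, Mul(I, Pow(11, Rational(1, 2)))), Rational(1, 2)) ≈ Add(0.013, Mul(124.73, I))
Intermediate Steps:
Function('b')(d) = Mul(Add(-13, d), Add(8, d))
Function('j')(G) = Pow(Add(93, G), Rational(1, 2)) (Function('j')(G) = Pow(Add(G, 93), Rational(1, 2)) = Pow(Add(93, G), Rational(1, 2)))
Pow(Add(Add(-3743, Mul(-1, 11815)), Function('j')(Function('b')(5))), Rational(1, 2)) = Pow(Add(Add(-3743, Mul(-1, 11815)), Pow(Add(93, Add(-104, Pow(5, 2), Mul(-5, 5))), Rational(1, 2))), Rational(1, 2)) = Pow(Add(Add(-3743, -11815), Pow(Add(93, Add(-104, 25, -25)), Rational(1, 2))), Rational(1, 2)) = Pow(Add(-15558, Pow(Add(93, -104), Rational(1, 2))), Rational(1, 2)) = Pow(Add(-15558, Pow(-11, Rational(1, 2))), Rational(1, 2)) = Pow(Add(-15558, Mul(I, Pow(11, Rational(1, 2)))), Rational(1, 2))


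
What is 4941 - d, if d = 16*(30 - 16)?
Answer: 4717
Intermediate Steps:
d = 224 (d = 16*14 = 224)
4941 - d = 4941 - 1*224 = 4941 - 224 = 4717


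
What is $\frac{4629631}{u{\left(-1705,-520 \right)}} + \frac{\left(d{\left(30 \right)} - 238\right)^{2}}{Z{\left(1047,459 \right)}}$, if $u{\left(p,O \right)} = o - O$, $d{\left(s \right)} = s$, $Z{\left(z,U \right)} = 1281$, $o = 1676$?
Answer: $\frac{32926585}{15372} \approx 2142.0$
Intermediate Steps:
$u{\left(p,O \right)} = 1676 - O$
$\frac{4629631}{u{\left(-1705,-520 \right)}} + \frac{\left(d{\left(30 \right)} - 238\right)^{2}}{Z{\left(1047,459 \right)}} = \frac{4629631}{1676 - -520} + \frac{\left(30 - 238\right)^{2}}{1281} = \frac{4629631}{1676 + 520} + \left(-208\right)^{2} \cdot \frac{1}{1281} = \frac{4629631}{2196} + 43264 \cdot \frac{1}{1281} = 4629631 \cdot \frac{1}{2196} + \frac{43264}{1281} = \frac{4629631}{2196} + \frac{43264}{1281} = \frac{32926585}{15372}$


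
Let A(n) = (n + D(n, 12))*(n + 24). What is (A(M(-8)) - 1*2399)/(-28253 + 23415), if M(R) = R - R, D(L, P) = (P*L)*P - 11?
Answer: 2663/4838 ≈ 0.55043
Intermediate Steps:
D(L, P) = -11 + L*P² (D(L, P) = (L*P)*P - 11 = L*P² - 11 = -11 + L*P²)
M(R) = 0
A(n) = (-11 + 145*n)*(24 + n) (A(n) = (n + (-11 + n*12²))*(n + 24) = (n + (-11 + n*144))*(24 + n) = (n + (-11 + 144*n))*(24 + n) = (-11 + 145*n)*(24 + n))
(A(M(-8)) - 1*2399)/(-28253 + 23415) = ((-264 + 145*0² + 3469*0) - 1*2399)/(-28253 + 23415) = ((-264 + 145*0 + 0) - 2399)/(-4838) = ((-264 + 0 + 0) - 2399)*(-1/4838) = (-264 - 2399)*(-1/4838) = -2663*(-1/4838) = 2663/4838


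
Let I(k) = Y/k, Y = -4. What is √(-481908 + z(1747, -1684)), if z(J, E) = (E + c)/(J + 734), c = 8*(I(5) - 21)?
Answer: 4*I*√4634878624185/12405 ≈ 694.2*I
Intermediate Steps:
I(k) = -4/k
c = -872/5 (c = 8*(-4/5 - 21) = 8*(-4*⅕ - 21) = 8*(-⅘ - 21) = 8*(-109/5) = -872/5 ≈ -174.40)
z(J, E) = (-872/5 + E)/(734 + J) (z(J, E) = (E - 872/5)/(J + 734) = (-872/5 + E)/(734 + J))
√(-481908 + z(1747, -1684)) = √(-481908 + (-872/5 - 1684)/(734 + 1747)) = √(-481908 - 9292/5/2481) = √(-481908 + (1/2481)*(-9292/5)) = √(-481908 - 9292/12405) = √(-5978078032/12405) = 4*I*√4634878624185/12405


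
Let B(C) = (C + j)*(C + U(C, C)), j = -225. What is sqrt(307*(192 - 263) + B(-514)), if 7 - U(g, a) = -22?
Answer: 3*sqrt(37402) ≈ 580.19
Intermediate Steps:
U(g, a) = 29 (U(g, a) = 7 - 1*(-22) = 7 + 22 = 29)
B(C) = (-225 + C)*(29 + C) (B(C) = (C - 225)*(C + 29) = (-225 + C)*(29 + C))
sqrt(307*(192 - 263) + B(-514)) = sqrt(307*(192 - 263) + (-6525 + (-514)**2 - 196*(-514))) = sqrt(307*(-71) + (-6525 + 264196 + 100744)) = sqrt(-21797 + 358415) = sqrt(336618) = 3*sqrt(37402)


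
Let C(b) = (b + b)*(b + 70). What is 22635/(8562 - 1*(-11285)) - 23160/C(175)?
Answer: 148129473/170188025 ≈ 0.87039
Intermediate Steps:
C(b) = 2*b*(70 + b) (C(b) = (2*b)*(70 + b) = 2*b*(70 + b))
22635/(8562 - 1*(-11285)) - 23160/C(175) = 22635/(8562 - 1*(-11285)) - 23160*1/(350*(70 + 175)) = 22635/(8562 + 11285) - 23160/(2*175*245) = 22635/19847 - 23160/85750 = 22635*(1/19847) - 23160*1/85750 = 22635/19847 - 2316/8575 = 148129473/170188025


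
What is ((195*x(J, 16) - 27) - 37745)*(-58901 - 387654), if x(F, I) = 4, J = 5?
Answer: 16518962560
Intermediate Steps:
((195*x(J, 16) - 27) - 37745)*(-58901 - 387654) = ((195*4 - 27) - 37745)*(-58901 - 387654) = ((780 - 27) - 37745)*(-446555) = (753 - 37745)*(-446555) = -36992*(-446555) = 16518962560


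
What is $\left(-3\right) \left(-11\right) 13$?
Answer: $429$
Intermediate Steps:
$\left(-3\right) \left(-11\right) 13 = 33 \cdot 13 = 429$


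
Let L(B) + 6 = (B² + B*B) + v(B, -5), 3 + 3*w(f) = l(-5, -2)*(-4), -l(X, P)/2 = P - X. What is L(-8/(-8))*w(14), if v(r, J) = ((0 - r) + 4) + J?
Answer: -42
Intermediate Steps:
l(X, P) = -2*P + 2*X (l(X, P) = -2*(P - X) = -2*P + 2*X)
v(r, J) = 4 + J - r (v(r, J) = (-r + 4) + J = (4 - r) + J = 4 + J - r)
w(f) = 7 (w(f) = -1 + ((-2*(-2) + 2*(-5))*(-4))/3 = -1 + ((4 - 10)*(-4))/3 = -1 + (-6*(-4))/3 = -1 + (⅓)*24 = -1 + 8 = 7)
L(B) = -7 - B + 2*B² (L(B) = -6 + ((B² + B*B) + (4 - 5 - B)) = -6 + ((B² + B²) + (-1 - B)) = -6 + (2*B² + (-1 - B)) = -6 + (-1 - B + 2*B²) = -7 - B + 2*B²)
L(-8/(-8))*w(14) = (-7 - (-8)/(-8) + 2*(-8/(-8))²)*7 = (-7 - (-8)*(-1)/8 + 2*(-8*(-⅛))²)*7 = (-7 - 1*1 + 2*1²)*7 = (-7 - 1 + 2*1)*7 = (-7 - 1 + 2)*7 = -6*7 = -42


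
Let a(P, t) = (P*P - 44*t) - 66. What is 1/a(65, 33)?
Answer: 1/2707 ≈ 0.00036941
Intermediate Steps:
a(P, t) = -66 + P**2 - 44*t (a(P, t) = (P**2 - 44*t) - 66 = -66 + P**2 - 44*t)
1/a(65, 33) = 1/(-66 + 65**2 - 44*33) = 1/(-66 + 4225 - 1452) = 1/2707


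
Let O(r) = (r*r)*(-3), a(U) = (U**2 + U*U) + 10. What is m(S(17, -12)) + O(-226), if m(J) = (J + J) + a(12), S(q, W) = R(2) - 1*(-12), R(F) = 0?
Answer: -152906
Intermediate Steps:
a(U) = 10 + 2*U**2 (a(U) = (U**2 + U**2) + 10 = 2*U**2 + 10 = 10 + 2*U**2)
S(q, W) = 12 (S(q, W) = 0 - 1*(-12) = 0 + 12 = 12)
O(r) = -3*r**2 (O(r) = r**2*(-3) = -3*r**2)
m(J) = 298 + 2*J (m(J) = (J + J) + (10 + 2*12**2) = 2*J + (10 + 2*144) = 2*J + (10 + 288) = 2*J + 298 = 298 + 2*J)
m(S(17, -12)) + O(-226) = (298 + 2*12) - 3*(-226)**2 = (298 + 24) - 3*51076 = 322 - 153228 = -152906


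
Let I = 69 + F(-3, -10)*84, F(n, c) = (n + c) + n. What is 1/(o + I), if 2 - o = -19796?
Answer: 1/18523 ≈ 5.3987e-5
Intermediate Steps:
o = 19798 (o = 2 - 1*(-19796) = 2 + 19796 = 19798)
F(n, c) = c + 2*n (F(n, c) = (c + n) + n = c + 2*n)
I = -1275 (I = 69 + (-10 + 2*(-3))*84 = 69 + (-10 - 6)*84 = 69 - 16*84 = 69 - 1344 = -1275)
1/(o + I) = 1/(19798 - 1275) = 1/18523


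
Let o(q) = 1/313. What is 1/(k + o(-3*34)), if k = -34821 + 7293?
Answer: -313/8616263 ≈ -3.6327e-5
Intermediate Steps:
k = -27528
o(q) = 1/313
1/(k + o(-3*34)) = 1/(-27528 + 1/313) = 1/(-8616263/313) = -313/8616263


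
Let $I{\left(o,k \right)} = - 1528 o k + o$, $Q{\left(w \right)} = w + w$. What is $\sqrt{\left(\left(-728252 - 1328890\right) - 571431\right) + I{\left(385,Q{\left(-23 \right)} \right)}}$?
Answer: $2 \sqrt{6108173} \approx 4942.9$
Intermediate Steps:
$Q{\left(w \right)} = 2 w$
$I{\left(o,k \right)} = o - 1528 k o$ ($I{\left(o,k \right)} = - 1528 k o + o = o - 1528 k o$)
$\sqrt{\left(\left(-728252 - 1328890\right) - 571431\right) + I{\left(385,Q{\left(-23 \right)} \right)}} = \sqrt{\left(\left(-728252 - 1328890\right) - 571431\right) + 385 \left(1 - 1528 \cdot 2 \left(-23\right)\right)} = \sqrt{\left(-2057142 - 571431\right) + 385 \left(1 - -70288\right)} = \sqrt{-2628573 + 385 \left(1 + 70288\right)} = \sqrt{-2628573 + 385 \cdot 70289} = \sqrt{-2628573 + 27061265} = \sqrt{24432692} = 2 \sqrt{6108173}$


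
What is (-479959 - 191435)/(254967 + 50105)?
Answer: -335697/152536 ≈ -2.2008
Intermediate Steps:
(-479959 - 191435)/(254967 + 50105) = -671394/305072 = -671394*1/305072 = -335697/152536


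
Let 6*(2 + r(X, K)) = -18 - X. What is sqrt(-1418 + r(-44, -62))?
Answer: I*sqrt(12741)/3 ≈ 37.625*I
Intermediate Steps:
r(X, K) = -5 - X/6 (r(X, K) = -2 + (-18 - X)/6 = -2 + (-3 - X/6) = -5 - X/6)
sqrt(-1418 + r(-44, -62)) = sqrt(-1418 + (-5 - 1/6*(-44))) = sqrt(-1418 + (-5 + 22/3)) = sqrt(-1418 + 7/3) = sqrt(-4247/3) = I*sqrt(12741)/3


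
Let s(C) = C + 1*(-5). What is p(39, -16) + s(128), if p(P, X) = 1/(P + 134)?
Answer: 21280/173 ≈ 123.01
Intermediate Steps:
p(P, X) = 1/(134 + P)
s(C) = -5 + C (s(C) = C - 5 = -5 + C)
p(39, -16) + s(128) = 1/(134 + 39) + (-5 + 128) = 1/173 + 123 = 21280/173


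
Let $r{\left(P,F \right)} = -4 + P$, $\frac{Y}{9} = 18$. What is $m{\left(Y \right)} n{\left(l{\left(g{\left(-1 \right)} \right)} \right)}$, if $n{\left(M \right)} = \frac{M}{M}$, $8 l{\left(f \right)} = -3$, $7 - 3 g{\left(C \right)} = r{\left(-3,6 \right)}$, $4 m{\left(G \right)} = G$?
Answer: $\frac{81}{2} \approx 40.5$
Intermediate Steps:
$Y = 162$ ($Y = 9 \cdot 18 = 162$)
$m{\left(G \right)} = \frac{G}{4}$
$g{\left(C \right)} = \frac{14}{3}$ ($g{\left(C \right)} = \frac{7}{3} - \frac{-4 - 3}{3} = \frac{7}{3} - - \frac{7}{3} = \frac{7}{3} + \frac{7}{3} = \frac{14}{3}$)
$l{\left(f \right)} = - \frac{3}{8}$ ($l{\left(f \right)} = \frac{1}{8} \left(-3\right) = - \frac{3}{8}$)
$n{\left(M \right)} = 1$
$m{\left(Y \right)} n{\left(l{\left(g{\left(-1 \right)} \right)} \right)} = \frac{1}{4} \cdot 162 \cdot 1 = \frac{81}{2} \cdot 1 = \frac{81}{2}$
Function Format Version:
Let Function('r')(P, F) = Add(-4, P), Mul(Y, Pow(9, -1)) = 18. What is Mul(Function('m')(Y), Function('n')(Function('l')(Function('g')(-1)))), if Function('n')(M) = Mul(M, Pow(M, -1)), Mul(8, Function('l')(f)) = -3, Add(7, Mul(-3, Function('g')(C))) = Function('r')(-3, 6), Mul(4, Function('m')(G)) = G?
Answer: Rational(81, 2) ≈ 40.500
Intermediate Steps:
Y = 162 (Y = Mul(9, 18) = 162)
Function('m')(G) = Mul(Rational(1, 4), G)
Function('g')(C) = Rational(14, 3) (Function('g')(C) = Add(Rational(7, 3), Mul(Rational(-1, 3), Add(-4, -3))) = Add(Rational(7, 3), Mul(Rational(-1, 3), -7)) = Add(Rational(7, 3), Rational(7, 3)) = Rational(14, 3))
Function('l')(f) = Rational(-3, 8) (Function('l')(f) = Mul(Rational(1, 8), -3) = Rational(-3, 8))
Function('n')(M) = 1
Mul(Function('m')(Y), Function('n')(Function('l')(Function('g')(-1)))) = Mul(Mul(Rational(1, 4), 162), 1) = Mul(Rational(81, 2), 1) = Rational(81, 2)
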